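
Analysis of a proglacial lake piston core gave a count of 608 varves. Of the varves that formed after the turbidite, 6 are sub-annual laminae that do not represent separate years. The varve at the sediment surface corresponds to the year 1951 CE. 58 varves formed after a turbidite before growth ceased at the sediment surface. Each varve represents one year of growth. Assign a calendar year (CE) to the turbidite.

There are 58 varves younger than the turbidite.
Excluding 6 false varves: 58 − 6 = 52.
Counting back 52 years from 1951 CE places the turbidite in 1951 − 52 = 1899 CE.

1899 CE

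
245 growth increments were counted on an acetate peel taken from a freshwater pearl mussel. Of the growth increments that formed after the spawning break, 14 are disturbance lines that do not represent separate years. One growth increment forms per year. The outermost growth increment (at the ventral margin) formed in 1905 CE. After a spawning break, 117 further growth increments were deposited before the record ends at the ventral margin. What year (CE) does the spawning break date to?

1802 CE

117 growth increments formed after the spawning break.
Excluding 14 false growth increments: 117 − 14 = 103.
Counting back 103 years from 1905 CE places the spawning break in 1905 − 103 = 1802 CE.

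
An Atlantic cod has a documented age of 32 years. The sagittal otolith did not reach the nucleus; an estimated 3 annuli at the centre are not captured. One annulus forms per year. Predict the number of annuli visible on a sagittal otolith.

29 annuli

At one annulus per year, 32 years correspond to 32 annuli.
32 − 3 missed = 29 annuli expected in the prepared section.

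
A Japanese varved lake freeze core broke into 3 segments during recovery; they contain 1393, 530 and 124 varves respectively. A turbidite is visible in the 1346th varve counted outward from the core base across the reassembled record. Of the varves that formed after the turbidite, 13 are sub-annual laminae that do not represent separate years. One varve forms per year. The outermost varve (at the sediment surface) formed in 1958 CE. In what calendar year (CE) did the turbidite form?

1270 CE

Total varves = 1393 + 530 + 124 = 2047.
2047 − 1346 = 701 varves lie beyond the turbidite toward the sediment surface.
Removing the 13 false varves leaves 701 − 13 = 688 true varves beyond the turbidite.
The varve at the sediment surface is 1958 CE, so the turbidite dates to 1958 − 688 = 1270 CE.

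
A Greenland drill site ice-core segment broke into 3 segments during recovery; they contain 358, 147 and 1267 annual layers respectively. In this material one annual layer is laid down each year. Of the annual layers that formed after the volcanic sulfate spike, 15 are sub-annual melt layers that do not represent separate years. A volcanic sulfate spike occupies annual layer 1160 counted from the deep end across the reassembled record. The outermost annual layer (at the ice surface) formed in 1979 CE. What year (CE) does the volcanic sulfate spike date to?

1382 CE

Total annual layers = 358 + 147 + 1267 = 1772.
The volcanic sulfate spike sits at annual layer 1160 from the deep end, so 1772 − 1160 = 612 annual layers formed after it.
Removing the 15 false annual layers leaves 612 − 15 = 597 true annual layers beyond the volcanic sulfate spike.
1979 − 597 = 1382 CE.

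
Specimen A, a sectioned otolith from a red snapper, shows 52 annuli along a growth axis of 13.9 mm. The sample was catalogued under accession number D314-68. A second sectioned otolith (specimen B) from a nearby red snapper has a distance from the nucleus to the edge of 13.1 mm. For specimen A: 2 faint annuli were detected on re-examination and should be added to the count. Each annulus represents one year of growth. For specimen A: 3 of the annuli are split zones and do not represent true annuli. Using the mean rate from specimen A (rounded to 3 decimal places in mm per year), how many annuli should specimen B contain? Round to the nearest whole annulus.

48 annuli

Specimen A: correcting the raw count gives 52 − 3 + 2 = 51 true annuli.
A: 13.9 mm over 51 years gives 13.9 / 51 ≈ 0.273 mm/yr.
For B, 13.1 / 0.273 = 47.99 years ≈ 48 annuli.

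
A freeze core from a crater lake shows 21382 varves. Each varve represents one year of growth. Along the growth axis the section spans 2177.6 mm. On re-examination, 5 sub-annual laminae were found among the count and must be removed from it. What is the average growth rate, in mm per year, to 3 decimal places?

Correcting the raw count gives 21382 − 5 = 21377 true varves.
Extension rate ≈ 2177.6 / 21377 = 0.102 mm per year.

0.102 mm per year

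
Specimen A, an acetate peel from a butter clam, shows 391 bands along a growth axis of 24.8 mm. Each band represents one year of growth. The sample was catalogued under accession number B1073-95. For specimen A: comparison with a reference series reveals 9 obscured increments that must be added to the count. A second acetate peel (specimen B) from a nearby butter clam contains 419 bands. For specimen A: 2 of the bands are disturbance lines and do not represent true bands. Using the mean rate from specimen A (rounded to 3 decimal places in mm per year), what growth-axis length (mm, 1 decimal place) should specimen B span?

Specimen A: adjusted count: 391 − 2 + 9 = 398 bands.
A: 24.8 mm over 398 years gives 24.8 / 398 ≈ 0.062 mm/year.
Length of B = 0.062 × 419 = 26.0 mm.

26.0 mm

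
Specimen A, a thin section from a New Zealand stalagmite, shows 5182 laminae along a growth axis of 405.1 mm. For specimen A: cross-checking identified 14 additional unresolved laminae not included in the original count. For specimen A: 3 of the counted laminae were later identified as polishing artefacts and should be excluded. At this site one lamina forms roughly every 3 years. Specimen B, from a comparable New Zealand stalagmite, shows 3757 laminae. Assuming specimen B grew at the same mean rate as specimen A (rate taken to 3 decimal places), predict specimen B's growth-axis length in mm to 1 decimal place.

293.0 mm

Specimen A: after corrections the count is 5182 − 3 + 14 = 5193 laminae.
Specimen A: multiplying by 3 years per lamina: 5193 × 3 = 15579 years.
A: 405.1 mm over 15579 years gives 405.1 / 15579 ≈ 0.026 mm/year.
Specimen B: 3757 laminae at 3 years each span 3757 × 3 = 11271 years. Length of B = 0.026 × 11271 = 293.0 mm.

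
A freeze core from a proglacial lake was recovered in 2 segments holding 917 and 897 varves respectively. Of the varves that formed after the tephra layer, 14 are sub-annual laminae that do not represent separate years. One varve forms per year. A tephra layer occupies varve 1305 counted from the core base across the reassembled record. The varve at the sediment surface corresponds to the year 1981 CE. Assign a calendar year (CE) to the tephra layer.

Total varves = 917 + 897 = 1814.
1814 − 1305 = 509 varves lie beyond the tephra layer toward the sediment surface.
Excluding 14 false varves: 509 − 14 = 495.
Counting back 495 years from 1981 CE places the tephra layer in 1981 − 495 = 1486 CE.

1486 CE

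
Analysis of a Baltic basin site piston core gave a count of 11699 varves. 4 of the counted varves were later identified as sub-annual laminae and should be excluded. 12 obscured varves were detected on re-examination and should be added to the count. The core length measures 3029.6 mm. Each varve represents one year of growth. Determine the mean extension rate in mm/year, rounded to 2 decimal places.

Adjusted count: 11699 − 4 + 12 = 11707 varves.
3029.6 mm over 11707 years gives 3029.6 / 11707 ≈ 0.26 mm/year.

0.26 mm/year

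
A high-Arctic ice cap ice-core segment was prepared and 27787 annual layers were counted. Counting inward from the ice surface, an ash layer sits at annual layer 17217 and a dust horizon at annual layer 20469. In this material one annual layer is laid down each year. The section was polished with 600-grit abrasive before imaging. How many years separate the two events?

3252 years

20469 − 17217 = 3252 annual layers lie between the two events.
One annual layer per year makes the interval 3252 years.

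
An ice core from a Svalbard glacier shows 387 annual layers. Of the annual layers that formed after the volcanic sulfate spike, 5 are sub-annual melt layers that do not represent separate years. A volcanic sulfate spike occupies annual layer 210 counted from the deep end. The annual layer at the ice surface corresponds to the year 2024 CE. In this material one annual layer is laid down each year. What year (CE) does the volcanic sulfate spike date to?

The volcanic sulfate spike sits at annual layer 210 from the deep end, so 387 − 210 = 177 annual layers formed after it.
177 − 5 false = 172 true annual layers after the volcanic sulfate spike.
The annual layer at the ice surface is 2024 CE, so the volcanic sulfate spike dates to 2024 − 172 = 1852 CE.

1852 CE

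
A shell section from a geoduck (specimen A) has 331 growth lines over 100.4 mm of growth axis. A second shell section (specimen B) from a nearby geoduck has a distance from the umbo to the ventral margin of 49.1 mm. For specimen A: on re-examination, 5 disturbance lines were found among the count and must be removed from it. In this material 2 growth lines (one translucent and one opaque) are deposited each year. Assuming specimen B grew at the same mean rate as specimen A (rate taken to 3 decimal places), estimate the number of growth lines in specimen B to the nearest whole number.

Specimen A: after corrections the count is 331 − 5 = 326 growth lines.
Specimen A: 326 growth lines at 2 per year is 326 / 2 = 163 years.
A: Mean rate = 100.4 mm / 163 years ≈ 0.616 mm/yr.
Specimen B: 49.1 mm / 0.616 mm per year = 79.71 years; at 2 growth lines per year that is 79.71 × 2 ≈ 159 growth lines.

159 growth lines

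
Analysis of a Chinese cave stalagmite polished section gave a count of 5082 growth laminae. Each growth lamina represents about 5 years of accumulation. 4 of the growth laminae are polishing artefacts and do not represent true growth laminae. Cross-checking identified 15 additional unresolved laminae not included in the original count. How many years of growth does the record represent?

25465 years

Adjusted count: 5082 − 4 + 15 = 5093 growth laminae.
At 5 years per growth lamina, 5093 × 5 = 25465 years.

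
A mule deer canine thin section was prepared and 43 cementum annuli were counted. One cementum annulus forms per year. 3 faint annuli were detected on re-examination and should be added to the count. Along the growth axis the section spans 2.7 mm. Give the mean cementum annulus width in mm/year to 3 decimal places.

0.059 mm/year

Correcting the raw count gives 43 + 3 = 46 true cementum annuli.
2.7 mm over 46 years gives 2.7 / 46 ≈ 0.059 mm/year.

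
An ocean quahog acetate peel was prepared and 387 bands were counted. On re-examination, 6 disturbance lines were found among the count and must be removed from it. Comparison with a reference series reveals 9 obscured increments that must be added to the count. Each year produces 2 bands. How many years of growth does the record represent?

True band count = 387 − 6 + 9 = 390.
390 bands at 2 per year is 390 / 2 = 195 years.

195 years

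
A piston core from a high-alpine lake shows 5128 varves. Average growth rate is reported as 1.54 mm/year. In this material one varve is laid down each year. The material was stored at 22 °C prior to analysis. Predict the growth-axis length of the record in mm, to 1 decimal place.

5128 years of growth are recorded.
Predicted length = 1.54 mm/year × 5128 years = 7897.1 mm.

7897.1 mm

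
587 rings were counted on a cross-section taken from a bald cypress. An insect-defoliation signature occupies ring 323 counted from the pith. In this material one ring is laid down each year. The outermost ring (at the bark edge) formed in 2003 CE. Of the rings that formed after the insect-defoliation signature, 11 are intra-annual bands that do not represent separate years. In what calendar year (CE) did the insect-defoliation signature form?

587 − 323 = 264 rings lie beyond the insect-defoliation signature toward the bark edge.
Removing the 11 false rings leaves 264 − 11 = 253 true rings beyond the insect-defoliation signature.
The ring at the bark edge is 2003 CE, so the insect-defoliation signature dates to 2003 − 253 = 1750 CE.

1750 CE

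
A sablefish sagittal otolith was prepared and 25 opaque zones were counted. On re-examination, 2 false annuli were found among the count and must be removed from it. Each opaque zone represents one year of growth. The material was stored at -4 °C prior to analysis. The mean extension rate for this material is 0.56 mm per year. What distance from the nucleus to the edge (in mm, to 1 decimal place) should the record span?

12.9 mm

After corrections the count is 25 − 2 = 23 opaque zones.
Length ≈ 0.56 × 23 = 12.9 mm.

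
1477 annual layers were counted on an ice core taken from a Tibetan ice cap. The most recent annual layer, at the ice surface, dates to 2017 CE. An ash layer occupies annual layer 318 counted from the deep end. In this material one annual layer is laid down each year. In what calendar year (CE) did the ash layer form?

1477 − 318 = 1159 annual layers lie beyond the ash layer toward the ice surface.
Counting back 1159 years from 2017 CE places the ash layer in 2017 − 1159 = 858 CE.

858 CE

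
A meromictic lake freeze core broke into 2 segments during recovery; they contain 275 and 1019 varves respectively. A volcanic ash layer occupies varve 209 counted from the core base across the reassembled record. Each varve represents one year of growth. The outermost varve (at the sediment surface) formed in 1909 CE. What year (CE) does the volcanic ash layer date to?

Total varves = 275 + 1019 = 1294.
Between varve 209 and the sediment surface there are 1294 − 209 = 1085 varves.
1909 − 1085 = 824 CE.

824 CE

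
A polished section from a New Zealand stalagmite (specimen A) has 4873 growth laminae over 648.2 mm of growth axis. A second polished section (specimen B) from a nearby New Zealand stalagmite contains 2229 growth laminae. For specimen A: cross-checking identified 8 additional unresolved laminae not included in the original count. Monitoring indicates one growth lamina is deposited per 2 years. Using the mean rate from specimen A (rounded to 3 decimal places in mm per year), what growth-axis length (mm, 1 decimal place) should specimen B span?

294.2 mm

Specimen A: adjusted count: 4873 + 8 = 4881 growth laminae.
Specimen A: multiplying by 2 years per growth lamina: 4881 × 2 = 9762 years.
A: Extension rate ≈ 648.2 / 9762 = 0.066 mm/year.
Specimen B: multiplying by 2 years per growth lamina: 2229 × 2 = 4458 years. For B, 0.066 mm/year × 4458 years = 294.2 mm.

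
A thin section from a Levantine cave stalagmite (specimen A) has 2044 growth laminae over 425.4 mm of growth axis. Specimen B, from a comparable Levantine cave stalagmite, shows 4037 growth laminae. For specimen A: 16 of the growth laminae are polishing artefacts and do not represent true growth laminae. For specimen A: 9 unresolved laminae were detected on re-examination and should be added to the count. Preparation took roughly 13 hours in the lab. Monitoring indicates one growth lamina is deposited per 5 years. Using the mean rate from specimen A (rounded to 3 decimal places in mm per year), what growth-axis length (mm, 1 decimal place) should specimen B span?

847.8 mm

Specimen A: after corrections the count is 2044 − 16 + 9 = 2037 growth laminae.
Specimen A: 2037 growth laminae at 5 years each span 2037 × 5 = 10185 years.
A: 425.4 mm over 10185 years gives 425.4 / 10185 ≈ 0.042 mm/yr.
Specimen B: multiplying by 5 years per growth lamina: 4037 × 5 = 20185 years. For B, 0.042 mm/year × 20185 years = 847.8 mm.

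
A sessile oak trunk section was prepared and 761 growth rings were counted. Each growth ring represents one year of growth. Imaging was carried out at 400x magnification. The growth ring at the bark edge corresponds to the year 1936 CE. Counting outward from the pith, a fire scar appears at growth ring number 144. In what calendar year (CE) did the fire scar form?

1319 CE

The fire scar sits at growth ring 144 from the pith, so 761 − 144 = 617 growth rings formed after it.
1936 − 617 = 1319 CE.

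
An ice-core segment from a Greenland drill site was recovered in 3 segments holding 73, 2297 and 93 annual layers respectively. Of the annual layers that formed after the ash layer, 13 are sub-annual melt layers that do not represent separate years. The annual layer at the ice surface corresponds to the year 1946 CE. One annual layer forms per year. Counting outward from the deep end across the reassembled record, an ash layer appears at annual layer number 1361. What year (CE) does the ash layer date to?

Total annual layers = 73 + 2297 + 93 = 2463.
2463 − 1361 = 1102 annual layers lie beyond the ash layer toward the ice surface.
Excluding 13 false annual layers: 1102 − 13 = 1089.
The annual layer at the ice surface is 1946 CE, so the ash layer dates to 1946 − 1089 = 857 CE.

857 CE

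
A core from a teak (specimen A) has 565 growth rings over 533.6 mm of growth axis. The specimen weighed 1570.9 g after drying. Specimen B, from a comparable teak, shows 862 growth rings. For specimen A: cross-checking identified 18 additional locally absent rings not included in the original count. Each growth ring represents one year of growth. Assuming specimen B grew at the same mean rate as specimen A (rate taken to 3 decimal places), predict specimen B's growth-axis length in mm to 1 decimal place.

788.7 mm

Specimen A: true growth ring count = 565 + 18 = 583.
A: Mean rate = 533.6 mm / 583 years ≈ 0.915 mm/year.
For B, 0.915 mm/year × 862 years = 788.7 mm.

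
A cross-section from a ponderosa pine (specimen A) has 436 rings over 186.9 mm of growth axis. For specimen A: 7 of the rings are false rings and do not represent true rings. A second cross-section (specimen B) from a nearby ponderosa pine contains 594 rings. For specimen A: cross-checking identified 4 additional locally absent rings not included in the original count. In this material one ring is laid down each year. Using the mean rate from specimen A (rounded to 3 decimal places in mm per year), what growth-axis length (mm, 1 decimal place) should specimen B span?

256.6 mm

Specimen A: correcting the raw count gives 436 − 7 + 4 = 433 true rings.
A: Extension rate ≈ 186.9 / 433 = 0.432 mm/year.
Length of B = 0.432 × 594 = 256.6 mm.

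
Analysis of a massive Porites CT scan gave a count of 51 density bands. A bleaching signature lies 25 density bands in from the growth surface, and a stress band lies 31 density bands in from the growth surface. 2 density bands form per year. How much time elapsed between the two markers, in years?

3 years

Separation: 31 − 25 = 6 density bands.
6 density bands at 2 per year is 6 / 2 = 3 years.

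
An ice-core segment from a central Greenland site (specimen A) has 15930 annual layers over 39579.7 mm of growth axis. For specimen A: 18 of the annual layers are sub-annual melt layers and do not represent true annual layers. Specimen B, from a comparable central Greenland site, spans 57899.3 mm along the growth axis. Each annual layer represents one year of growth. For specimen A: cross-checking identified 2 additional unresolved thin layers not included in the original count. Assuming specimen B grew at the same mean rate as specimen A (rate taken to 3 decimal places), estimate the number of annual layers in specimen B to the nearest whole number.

23281 annual layers

Specimen A: after corrections the count is 15930 − 18 + 2 = 15914 annual layers.
A: Extension rate ≈ 39579.7 / 15914 = 2.487 mm per year.
For B, 57899.3 / 2.487 = 23280.78 years ≈ 23281 annual layers.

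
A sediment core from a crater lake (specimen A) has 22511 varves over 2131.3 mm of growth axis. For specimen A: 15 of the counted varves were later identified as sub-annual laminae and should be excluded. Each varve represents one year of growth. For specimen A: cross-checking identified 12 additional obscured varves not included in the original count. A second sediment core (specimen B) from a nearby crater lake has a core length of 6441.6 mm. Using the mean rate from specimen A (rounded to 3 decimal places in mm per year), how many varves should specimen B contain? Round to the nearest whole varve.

Specimen A: after corrections the count is 22511 − 15 + 12 = 22508 varves.
A: Extension rate ≈ 2131.3 / 22508 = 0.095 mm per year.
B spans 6441.6 / 0.095 = 67806.32 years ≈ 67806 varves.

67806 varves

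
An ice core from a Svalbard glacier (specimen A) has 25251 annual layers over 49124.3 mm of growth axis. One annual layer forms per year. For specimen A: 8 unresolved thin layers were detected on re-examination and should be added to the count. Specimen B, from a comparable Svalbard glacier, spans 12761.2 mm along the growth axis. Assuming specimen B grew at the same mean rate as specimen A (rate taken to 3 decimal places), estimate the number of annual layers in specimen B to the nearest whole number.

6561 annual layers

Specimen A: true annual layer count = 25251 + 8 = 25259.
A: 49124.3 mm over 25259 years gives 49124.3 / 25259 ≈ 1.945 mm/year.
For B, 12761.2 / 1.945 = 6561.03 years ≈ 6561 annual layers.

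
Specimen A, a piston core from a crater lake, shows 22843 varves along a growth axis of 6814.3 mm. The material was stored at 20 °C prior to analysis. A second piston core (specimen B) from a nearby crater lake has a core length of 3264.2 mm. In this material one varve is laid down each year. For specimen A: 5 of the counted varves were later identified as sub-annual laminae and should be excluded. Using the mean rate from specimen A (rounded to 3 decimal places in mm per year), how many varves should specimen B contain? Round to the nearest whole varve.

10954 varves

Specimen A: correcting the raw count gives 22843 − 5 = 22838 true varves.
A: 6814.3 mm over 22838 years gives 6814.3 / 22838 ≈ 0.298 mm per year.
Specimen B: 3264.2 mm / 0.298 mm per year = 10953.69 years ≈ 10954 varves.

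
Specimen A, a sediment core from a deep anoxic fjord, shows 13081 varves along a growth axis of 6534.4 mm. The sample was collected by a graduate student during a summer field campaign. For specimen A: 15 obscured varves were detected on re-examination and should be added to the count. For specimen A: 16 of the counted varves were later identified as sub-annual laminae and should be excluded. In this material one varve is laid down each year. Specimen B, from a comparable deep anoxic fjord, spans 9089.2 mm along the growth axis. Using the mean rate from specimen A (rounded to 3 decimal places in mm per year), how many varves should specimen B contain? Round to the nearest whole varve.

Specimen A: true varve count = 13081 − 16 + 15 = 13080.
A: Extension rate ≈ 6534.4 / 13080 = 0.500 mm per year.
For B, 9089.2 / 0.500 = 18178.40 years ≈ 18178 varves.

18178 varves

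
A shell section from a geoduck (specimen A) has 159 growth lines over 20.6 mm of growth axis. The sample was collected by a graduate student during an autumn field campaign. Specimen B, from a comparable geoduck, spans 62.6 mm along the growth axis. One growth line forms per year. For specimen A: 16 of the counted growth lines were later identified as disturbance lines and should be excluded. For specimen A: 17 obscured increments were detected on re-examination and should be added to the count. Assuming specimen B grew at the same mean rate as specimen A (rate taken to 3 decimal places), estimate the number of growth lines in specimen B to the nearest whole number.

Specimen A: adjusted count: 159 − 16 + 17 = 160 growth lines.
A: Mean rate = 20.6 mm / 160 years ≈ 0.129 mm per year.
Specimen B: 62.6 mm / 0.129 mm per year = 485.27 years ≈ 485 growth lines.

485 growth lines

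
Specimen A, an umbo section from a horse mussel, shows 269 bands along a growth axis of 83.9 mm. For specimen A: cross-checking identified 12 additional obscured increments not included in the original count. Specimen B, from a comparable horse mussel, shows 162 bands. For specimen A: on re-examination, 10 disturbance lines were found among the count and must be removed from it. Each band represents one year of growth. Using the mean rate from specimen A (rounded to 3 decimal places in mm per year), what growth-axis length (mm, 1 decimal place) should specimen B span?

Specimen A: after corrections the count is 269 − 10 + 12 = 271 bands.
A: Extension rate ≈ 83.9 / 271 = 0.310 mm/year.
For B, 0.310 mm/year × 162 years = 50.2 mm.

50.2 mm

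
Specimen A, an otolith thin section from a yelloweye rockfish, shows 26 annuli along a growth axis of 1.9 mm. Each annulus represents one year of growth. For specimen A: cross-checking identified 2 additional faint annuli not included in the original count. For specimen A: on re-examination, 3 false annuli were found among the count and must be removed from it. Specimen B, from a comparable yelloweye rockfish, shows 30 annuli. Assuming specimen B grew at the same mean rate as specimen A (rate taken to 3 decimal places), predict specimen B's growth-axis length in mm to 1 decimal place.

Specimen A: true annulus count = 26 − 3 + 2 = 25.
A: Mean rate = 1.9 mm / 25 years ≈ 0.076 mm per year.
Length of B = 0.076 × 30 = 2.3 mm.

2.3 mm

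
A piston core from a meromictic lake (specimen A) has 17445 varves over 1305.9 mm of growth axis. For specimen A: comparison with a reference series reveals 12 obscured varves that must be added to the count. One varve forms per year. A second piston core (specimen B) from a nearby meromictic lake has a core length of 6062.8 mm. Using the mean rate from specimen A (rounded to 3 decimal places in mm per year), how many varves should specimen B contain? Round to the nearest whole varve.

Specimen A: adjusted count: 17445 + 12 = 17457 varves.
A: 1305.9 mm over 17457 years gives 1305.9 / 17457 ≈ 0.075 mm per year.
For B, 6062.8 / 0.075 = 80837.33 years ≈ 80837 varves.

80837 varves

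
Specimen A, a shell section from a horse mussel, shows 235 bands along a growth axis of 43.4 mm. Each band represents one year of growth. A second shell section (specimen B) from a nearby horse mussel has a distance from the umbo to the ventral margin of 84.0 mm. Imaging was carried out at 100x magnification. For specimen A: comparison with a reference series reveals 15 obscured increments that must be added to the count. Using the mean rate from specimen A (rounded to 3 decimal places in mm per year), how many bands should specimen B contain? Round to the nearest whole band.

Specimen A: adjusted count: 235 + 15 = 250 bands.
A: Extension rate ≈ 43.4 / 250 = 0.174 mm/year.
B spans 84.0 / 0.174 = 482.76 years ≈ 483 bands.

483 bands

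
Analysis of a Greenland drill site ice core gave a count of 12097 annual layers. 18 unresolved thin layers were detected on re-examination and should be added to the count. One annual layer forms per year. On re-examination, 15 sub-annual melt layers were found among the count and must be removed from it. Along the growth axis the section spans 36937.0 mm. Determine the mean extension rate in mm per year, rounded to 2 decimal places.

3.05 mm per year

Correcting the raw count gives 12097 − 15 + 18 = 12100 true annual layers.
Mean rate = 36937.0 mm / 12100 years ≈ 3.05 mm per year.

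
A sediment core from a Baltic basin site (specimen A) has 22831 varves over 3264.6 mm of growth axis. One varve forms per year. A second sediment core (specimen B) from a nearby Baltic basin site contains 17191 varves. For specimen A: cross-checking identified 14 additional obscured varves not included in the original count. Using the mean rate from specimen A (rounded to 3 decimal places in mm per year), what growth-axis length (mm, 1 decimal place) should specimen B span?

Specimen A: adjusted count: 22831 + 14 = 22845 varves.
A: 3264.6 mm over 22845 years gives 3264.6 / 22845 ≈ 0.143 mm per year.
For B, 0.143 mm/year × 17191 years = 2458.3 mm.

2458.3 mm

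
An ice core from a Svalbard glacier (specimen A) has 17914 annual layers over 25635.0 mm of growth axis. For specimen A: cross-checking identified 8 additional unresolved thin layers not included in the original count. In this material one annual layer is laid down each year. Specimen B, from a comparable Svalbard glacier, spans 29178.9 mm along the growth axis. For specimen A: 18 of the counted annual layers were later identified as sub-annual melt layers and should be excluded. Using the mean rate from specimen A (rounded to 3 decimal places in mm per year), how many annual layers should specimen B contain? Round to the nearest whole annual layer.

20376 annual layers

Specimen A: after corrections the count is 17914 − 18 + 8 = 17904 annual layers.
A: 25635.0 mm over 17904 years gives 25635.0 / 17904 ≈ 1.432 mm/year.
B spans 29178.9 / 1.432 = 20376.33 years ≈ 20376 annual layers.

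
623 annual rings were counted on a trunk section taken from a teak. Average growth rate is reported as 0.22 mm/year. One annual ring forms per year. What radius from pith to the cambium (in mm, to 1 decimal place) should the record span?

The record spans 623 years at 0.22 mm per year.
Length ≈ 0.22 × 623 = 137.1 mm.

137.1 mm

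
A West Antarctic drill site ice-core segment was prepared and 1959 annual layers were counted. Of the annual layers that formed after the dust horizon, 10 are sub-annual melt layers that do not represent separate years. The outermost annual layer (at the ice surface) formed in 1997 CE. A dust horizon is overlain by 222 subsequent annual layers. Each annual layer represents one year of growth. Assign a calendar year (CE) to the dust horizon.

1785 CE

222 annual layers post-date the dust horizon.
Excluding 10 false annual layers: 222 − 10 = 212.
Counting back 212 years from 1997 CE places the dust horizon in 1997 − 212 = 1785 CE.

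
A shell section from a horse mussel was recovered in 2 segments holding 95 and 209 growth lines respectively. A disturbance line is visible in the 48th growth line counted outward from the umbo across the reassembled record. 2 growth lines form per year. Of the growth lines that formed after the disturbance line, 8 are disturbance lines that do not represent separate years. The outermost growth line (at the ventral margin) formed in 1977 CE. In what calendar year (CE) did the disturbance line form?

Total growth lines = 95 + 209 = 304.
Between growth line 48 and the ventral margin there are 304 − 48 = 256 growth lines.
Excluding 8 false growth lines: 256 − 8 = 248.
Dividing by 2 growth lines per year: 248 / 2 = 124 years.
Counting back 124 years from 1977 CE places the disturbance line in 1977 − 124 = 1853 CE.

1853 CE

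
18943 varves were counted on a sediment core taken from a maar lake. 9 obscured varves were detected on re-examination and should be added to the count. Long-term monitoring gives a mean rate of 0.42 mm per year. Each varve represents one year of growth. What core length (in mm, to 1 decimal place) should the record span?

True varve count = 18943 + 9 = 18952.
Predicted length = 0.42 mm/year × 18952 years = 7959.8 mm.

7959.8 mm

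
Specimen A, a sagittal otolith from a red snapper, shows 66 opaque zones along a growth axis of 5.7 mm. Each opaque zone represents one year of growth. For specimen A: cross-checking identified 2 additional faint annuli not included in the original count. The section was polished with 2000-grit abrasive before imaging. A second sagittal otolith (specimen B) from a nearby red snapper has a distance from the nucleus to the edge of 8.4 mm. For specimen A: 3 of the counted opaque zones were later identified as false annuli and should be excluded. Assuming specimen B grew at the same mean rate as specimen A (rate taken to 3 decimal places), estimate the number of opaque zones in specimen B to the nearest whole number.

Specimen A: adjusted count: 66 − 3 + 2 = 65 opaque zones.
A: Mean rate = 5.7 mm / 65 years ≈ 0.088 mm per year.
Specimen B: 8.4 mm / 0.088 mm per year = 95.45 years ≈ 95 opaque zones.

95 opaque zones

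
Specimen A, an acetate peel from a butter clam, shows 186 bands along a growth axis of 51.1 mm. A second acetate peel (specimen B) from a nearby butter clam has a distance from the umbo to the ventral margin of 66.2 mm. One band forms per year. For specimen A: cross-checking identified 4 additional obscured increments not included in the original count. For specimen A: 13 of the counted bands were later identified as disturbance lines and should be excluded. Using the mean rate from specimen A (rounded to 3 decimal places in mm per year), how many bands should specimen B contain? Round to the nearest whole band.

229 bands

Specimen A: correcting the raw count gives 186 − 13 + 4 = 177 true bands.
A: Extension rate ≈ 51.1 / 177 = 0.289 mm per year.
B spans 66.2 / 0.289 = 229.07 years ≈ 229 bands.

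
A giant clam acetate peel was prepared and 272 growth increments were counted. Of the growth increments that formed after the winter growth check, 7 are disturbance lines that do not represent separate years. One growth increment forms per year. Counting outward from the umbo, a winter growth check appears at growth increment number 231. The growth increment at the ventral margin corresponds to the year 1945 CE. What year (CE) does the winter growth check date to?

The winter growth check sits at growth increment 231 from the umbo, so 272 − 231 = 41 growth increments formed after it.
41 − 7 false = 34 true growth increments after the winter growth check.
Counting back 34 years from 1945 CE places the winter growth check in 1945 − 34 = 1911 CE.

1911 CE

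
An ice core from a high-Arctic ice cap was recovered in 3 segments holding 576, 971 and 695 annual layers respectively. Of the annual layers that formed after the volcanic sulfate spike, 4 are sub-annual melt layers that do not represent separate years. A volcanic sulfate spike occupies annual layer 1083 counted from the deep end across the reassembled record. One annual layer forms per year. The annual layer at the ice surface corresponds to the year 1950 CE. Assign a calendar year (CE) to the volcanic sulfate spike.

Total annual layers = 576 + 971 + 695 = 2242.
The volcanic sulfate spike sits at annual layer 1083 from the deep end, so 2242 − 1083 = 1159 annual layers formed after it.
Removing the 4 false annual layers leaves 1159 − 4 = 1155 true annual layers beyond the volcanic sulfate spike.
Counting back 1155 years from 1950 CE places the volcanic sulfate spike in 1950 − 1155 = 795 CE.

795 CE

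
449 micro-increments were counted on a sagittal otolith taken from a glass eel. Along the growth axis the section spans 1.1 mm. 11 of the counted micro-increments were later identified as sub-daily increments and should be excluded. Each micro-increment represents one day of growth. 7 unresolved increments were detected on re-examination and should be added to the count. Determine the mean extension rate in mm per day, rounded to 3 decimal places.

0.002 mm per day

True micro-increment count = 449 − 11 + 7 = 445.
Mean rate = 1.1 mm / 445 days ≈ 0.002 mm per day.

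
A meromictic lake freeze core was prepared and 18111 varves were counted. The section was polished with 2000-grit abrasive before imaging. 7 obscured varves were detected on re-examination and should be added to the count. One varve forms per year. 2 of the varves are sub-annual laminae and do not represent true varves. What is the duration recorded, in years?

After corrections the count is 18111 − 2 + 7 = 18116 varves.
One varve per year makes the duration 18116 years.

18116 years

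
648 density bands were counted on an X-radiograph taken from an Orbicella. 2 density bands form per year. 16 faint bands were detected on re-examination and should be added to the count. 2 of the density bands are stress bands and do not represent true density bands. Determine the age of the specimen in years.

331 years

Correcting the raw count gives 648 − 2 + 16 = 662 true density bands.
With 2 density bands per year, 662 / 2 = 331 years.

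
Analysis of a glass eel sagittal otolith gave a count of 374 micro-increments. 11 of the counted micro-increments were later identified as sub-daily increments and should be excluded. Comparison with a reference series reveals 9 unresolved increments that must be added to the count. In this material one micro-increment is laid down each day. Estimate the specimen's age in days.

372 days

After corrections the count is 374 − 11 + 9 = 372 micro-increments.
One micro-increment per day makes the duration 372 days.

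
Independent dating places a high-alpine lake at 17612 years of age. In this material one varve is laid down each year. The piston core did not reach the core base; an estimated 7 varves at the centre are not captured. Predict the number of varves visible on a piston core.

17605 varves

One varve per year gives 17612 varves over 17612 years.
Less the 7 uncaptured varves: 17612 − 7 = 17605.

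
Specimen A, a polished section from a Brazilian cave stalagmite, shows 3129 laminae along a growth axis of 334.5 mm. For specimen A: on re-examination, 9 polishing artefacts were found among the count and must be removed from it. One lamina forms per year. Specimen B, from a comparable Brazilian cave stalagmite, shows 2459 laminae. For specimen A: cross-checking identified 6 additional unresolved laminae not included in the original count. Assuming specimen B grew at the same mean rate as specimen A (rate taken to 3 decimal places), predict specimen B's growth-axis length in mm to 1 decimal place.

263.1 mm

Specimen A: adjusted count: 3129 − 9 + 6 = 3126 laminae.
A: Extension rate ≈ 334.5 / 3126 = 0.107 mm per year.
B's length ≈ 0.107 × 2459 = 263.1 mm.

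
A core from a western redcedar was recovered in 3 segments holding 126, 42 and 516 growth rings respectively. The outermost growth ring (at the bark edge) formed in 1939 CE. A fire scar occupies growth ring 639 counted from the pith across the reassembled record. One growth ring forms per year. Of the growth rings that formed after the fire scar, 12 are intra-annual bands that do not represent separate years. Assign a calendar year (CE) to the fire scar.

Total growth rings = 126 + 42 + 516 = 684.
The fire scar sits at growth ring 639 from the pith, so 684 − 639 = 45 growth rings formed after it.
Excluding 12 false growth rings: 45 − 12 = 33.
The growth ring at the bark edge is 1939 CE, so the fire scar dates to 1939 − 33 = 1906 CE.

1906 CE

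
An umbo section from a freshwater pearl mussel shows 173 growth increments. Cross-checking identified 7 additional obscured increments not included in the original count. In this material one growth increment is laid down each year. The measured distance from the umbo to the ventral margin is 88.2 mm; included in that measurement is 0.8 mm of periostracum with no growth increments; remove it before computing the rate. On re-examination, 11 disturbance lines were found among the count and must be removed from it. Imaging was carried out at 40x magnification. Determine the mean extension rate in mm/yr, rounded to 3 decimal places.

0.517 mm/yr

Correcting the raw count gives 173 − 11 + 7 = 169 true growth increments.
The growth record spans 88.2 − 0.8 = 87.4 mm.
87.4 mm over 169 years gives 87.4 / 169 ≈ 0.517 mm/yr.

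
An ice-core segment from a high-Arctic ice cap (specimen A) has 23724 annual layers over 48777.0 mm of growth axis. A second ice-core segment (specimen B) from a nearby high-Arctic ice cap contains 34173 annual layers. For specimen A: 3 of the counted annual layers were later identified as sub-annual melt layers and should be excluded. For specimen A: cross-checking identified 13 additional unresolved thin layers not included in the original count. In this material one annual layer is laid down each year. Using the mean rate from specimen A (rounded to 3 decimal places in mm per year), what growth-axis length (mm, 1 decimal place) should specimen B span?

70225.5 mm

Specimen A: adjusted count: 23724 − 3 + 13 = 23734 annual layers.
A: Extension rate ≈ 48777.0 / 23734 = 2.055 mm per year.
Length of B = 2.055 × 34173 = 70225.5 mm.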